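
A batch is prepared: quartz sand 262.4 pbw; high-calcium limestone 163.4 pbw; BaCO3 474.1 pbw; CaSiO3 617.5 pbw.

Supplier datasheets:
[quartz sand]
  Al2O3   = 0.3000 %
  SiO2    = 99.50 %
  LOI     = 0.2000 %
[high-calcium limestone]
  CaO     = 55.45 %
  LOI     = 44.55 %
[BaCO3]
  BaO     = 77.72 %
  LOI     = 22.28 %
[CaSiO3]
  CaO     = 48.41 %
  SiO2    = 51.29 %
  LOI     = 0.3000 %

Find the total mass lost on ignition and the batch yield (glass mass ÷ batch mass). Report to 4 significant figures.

LOI loss = 180.8 pbw; glass = 1337 pbw; yield = 88.08%

Working values are shown, rounded to 4 significant digits, in the working — all arithmetic holds full float precision from start to finish; exactly one rounding lands on each reported result — all derived quantities, which include ignition loss, totals, the yield, glass mass, the four compositions, are re-derived at full precision, as they appear in problem or answer, using the weight values on 1337 pbw of glass.
Loss on ignition, line by line:
  quartz sand: 262.4 × 0.002000 = 0.5248 pbw
  high-calcium limestone: 163.4 × 0.4455 = 72.79 pbw
  BaCO3: 474.1 × 0.2228 = 105.6 pbw
  CaSiO3: 617.5 × 0.003000 = 1.853 pbw
Total LOI = 180.8 pbw
Glass = batch − LOI = 1517 − 180.8 = 1337 pbw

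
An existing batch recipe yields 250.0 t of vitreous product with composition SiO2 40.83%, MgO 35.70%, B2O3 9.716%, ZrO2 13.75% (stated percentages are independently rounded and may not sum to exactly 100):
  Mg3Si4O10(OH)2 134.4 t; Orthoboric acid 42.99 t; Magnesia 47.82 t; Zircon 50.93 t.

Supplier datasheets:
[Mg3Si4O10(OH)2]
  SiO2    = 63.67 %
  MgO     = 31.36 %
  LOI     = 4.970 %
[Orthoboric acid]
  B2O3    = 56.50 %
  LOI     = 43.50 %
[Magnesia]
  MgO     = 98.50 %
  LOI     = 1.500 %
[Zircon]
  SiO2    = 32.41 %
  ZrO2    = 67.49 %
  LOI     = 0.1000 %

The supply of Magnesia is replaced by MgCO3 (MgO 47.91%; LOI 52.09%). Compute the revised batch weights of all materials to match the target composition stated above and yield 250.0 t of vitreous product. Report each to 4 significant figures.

Revised batch per 250.0 t vitreous product:
  Mg3Si4O10(OH)2: 134.4 t
  Orthoboric acid: 42.99 t
  MgCO3: 98.32 t
  Zircon: 50.93 t
Total batch = 326.6 t; LOI loss = 76.65 t

The working math maintains exact precision in every operation — rounding to four significant digits extends to each intermediate as printed. Every reported value is rounded a single time; derived quantities, which include net glass mass, the totals, the yield, the four compositions, ignition loss, are re-derived in full float precision, as they appear in either problem or answer, using the weight values at 250.0 t of glass.
Target oxide masses per 250.0 t vitreous product:
  SiO2: 40.83% × 250.0 = 102.1 t
  MgO: 35.70% × 250.0 = 89.25 t
  B2O3: 9.716% × 250.0 = 24.29 t
  ZrO2: 13.75% × 250.0 = 34.38 t
Balance tally, oxide-wise, per the reported batch figures, relative to the basis at hand (each sum matches its target mass exact up to rounding of places):
  SiO2: 134.4·0.6367 + 50.93·0.3241 = 102.1 t (target 102.1 t)
  MgO: 134.4·0.3136 + 98.32·0.4791 = 89.25 t (target 89.25 t)
  B2O3: 42.99·0.5650 = 24.29 t (target 24.29 t)
  ZrO2: 50.93·0.6749 = 34.37 t (target 34.38 t)
Glass-mass sanity pass: whole batch net of LOI = 250.0 t (the Σ of target masses is 250.0 t; basis as stated: 250.0 t — rounding explains the deltas).
Batch total: Σ batch = 326.6 t; loss to ignition Σ batch·LOI = 76.65 t; yield = glass ÷ total batch = 76.53%.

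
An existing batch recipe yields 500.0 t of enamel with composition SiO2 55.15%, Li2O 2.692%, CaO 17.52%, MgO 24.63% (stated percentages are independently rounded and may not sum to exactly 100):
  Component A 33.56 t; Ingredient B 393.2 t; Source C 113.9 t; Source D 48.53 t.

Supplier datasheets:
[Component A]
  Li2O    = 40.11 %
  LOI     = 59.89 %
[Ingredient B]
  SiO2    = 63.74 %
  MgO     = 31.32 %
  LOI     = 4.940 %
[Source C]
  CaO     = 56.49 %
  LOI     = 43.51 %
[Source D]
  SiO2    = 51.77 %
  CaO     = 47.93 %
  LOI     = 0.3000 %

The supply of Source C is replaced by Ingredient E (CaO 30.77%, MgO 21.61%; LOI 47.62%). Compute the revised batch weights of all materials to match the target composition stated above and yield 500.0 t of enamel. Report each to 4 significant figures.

Revised batch per 500.0 t enamel:
  Component A: 33.56 t
  Ingredient B: 331.1 t
  Ingredient E: 90.00 t
  Source D: 125.0 t
Total batch = 579.7 t; LOI loss = 79.69 t

In-progress results appear rounded to 4 significant digits in the printout — each numeric step holds full precision at each step. Each reported figure carries a single rounding. All derived quantities are carried in full precision (the yield, four oxide percentages, the totals, ignition loss, glass mass) starting from the weights for 500.0 t of glass as set out in the problem or the answer.
Target masses of each oxide per 500.0 t enamel:
  SiO2: 55.15% × 500.0 = 275.8 t
  Li2O: 2.692% × 500.0 = 13.46 t
  CaO: 17.52% × 500.0 = 87.60 t
  MgO: 24.63% × 500.0 = 123.2 t
Verifying the oxide balance on the weights just shown, per the basis as stated (sum by sum, the targets are met up to rounding of the answer):
  SiO2: 331.1·0.6374 + 125.0·0.5177 = 275.8 t (target 275.8 t)
  Li2O: 33.56·0.4011 = 13.46 t (target 13.46 t)
  CaO: 90.00·0.3077 + 125.0·0.4793 = 87.61 t (target 87.60 t)
  MgO: 331.1·0.3132 + 90.00·0.2161 = 123.1 t (target 123.2 t)
Glass-mass bookkeeping: batch total minus LOI = 500.0 t (summing oxide targets gives 500.0 t; against the stated basis, 500.0 t — a pure rounding effect).
Batch grand total — Σ batch = 579.7 t; Σ batch·LOI gives LOI loss = 79.69 t; glass ÷ batch gives a yield of 86.25%.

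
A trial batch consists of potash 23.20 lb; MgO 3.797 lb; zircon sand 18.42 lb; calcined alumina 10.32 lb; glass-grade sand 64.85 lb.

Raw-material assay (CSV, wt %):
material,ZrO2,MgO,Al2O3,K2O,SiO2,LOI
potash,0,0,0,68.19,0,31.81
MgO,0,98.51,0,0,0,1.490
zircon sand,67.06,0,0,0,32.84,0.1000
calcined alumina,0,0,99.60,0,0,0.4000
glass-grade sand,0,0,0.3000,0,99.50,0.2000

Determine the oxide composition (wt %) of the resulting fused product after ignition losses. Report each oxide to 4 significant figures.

Glass mass = 113.0 lb (batch 120.6 − LOI 7.626).
Composition: ZrO2 10.94%, MgO 3.311%, Al2O3 9.272%, K2O 14.00%, SiO2 62.48%

Full float precision is maintained end to end; rounding to 4 significant figures applies to every intermediate as displayed — exactly one rounding lands on every reported number; the derived quantities, which include yield, LOI, totals, glass mass, five oxide percentages, are carried in full precision, as written in the question or the answer, from the batch weights on 113.0 lb of glass.
Delivered oxide masses:
  ZrO2: 18.42·0.6706 = 12.35 lb
  MgO: 3.797·0.9851 = 3.740 lb
  Al2O3: 10.32·0.9960 + 64.85·0.003000 = 10.47 lb
  K2O: 23.20·0.6819 = 15.82 lb
  SiO2: 18.42·0.3284 + 64.85·0.9950 = 70.57 lb
LOI: 23.20·0.3181 + 3.797·0.01490 + 18.42·0.001000 + 10.32·0.004000 + 64.85·0.002000 = 7.626 lb
batch − LOI leaves glass = 120.6 − 7.626 = 113.0 lb (= Σ oxide masses)
each oxide over glass, ×100, is wt %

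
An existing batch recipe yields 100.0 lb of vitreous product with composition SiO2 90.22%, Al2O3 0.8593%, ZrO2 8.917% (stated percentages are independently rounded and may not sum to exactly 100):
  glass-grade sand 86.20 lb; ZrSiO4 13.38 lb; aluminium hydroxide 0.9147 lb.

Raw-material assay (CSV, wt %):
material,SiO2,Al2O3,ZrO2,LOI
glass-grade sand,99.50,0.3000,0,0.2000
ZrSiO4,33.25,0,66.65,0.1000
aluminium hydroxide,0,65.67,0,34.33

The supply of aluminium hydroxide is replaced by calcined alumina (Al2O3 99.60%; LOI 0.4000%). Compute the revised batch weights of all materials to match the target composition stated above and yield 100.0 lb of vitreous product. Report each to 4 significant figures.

Revised batch per 100.0 lb vitreous product:
  glass-grade sand: 86.20 lb
  ZrSiO4: 13.38 lb
  calcined alumina: 0.6031 lb
Total batch = 100.2 lb; LOI loss = 0.1882 lb

Full float precision is held through the solve; intermediates are shown (rounded to four significant digits) on the page; each reported number receives exactly one rounding. Derived quantities (net glass mass, totals, the three compositions, the yield, ignition loss) are carried from the weighed amounts at 100.0 lb of glass in exact precision, precisely as stated by question or answer.
The oxide mass targets at 100.0 lb vitreous product:
  SiO2: 90.22% × 100.0 = 90.22 lb
  Al2O3: 0.8593% × 100.0 = 0.8593 lb
  ZrO2: 8.917% × 100.0 = 8.917 lb
A balance pass over the oxides, using the reported weights, for the quoted basis mass (sum by sum, the targets are met inside rounding margins):
  SiO2: 86.20·0.9950 + 13.38·0.3325 = 90.22 lb (target 90.22 lb)
  Al2O3: 86.20·0.003000 + 0.6031·0.9960 = 0.8593 lb (target 0.8593 lb)
  ZrO2: 13.38·0.6665 = 8.918 lb (target 8.917 lb)
Glass-mass closure: batch total minus LOI = 99.99 lb (the targets, summed, come to 100.0 lb; basis as stated: 100.0 lb — rounding explains the deltas).
Whole-batch sum: Σ batch = 100.2 lb; loss to ignition Σ batch·LOI = 0.1882 lb; yield: glass divided by total = 99.81%.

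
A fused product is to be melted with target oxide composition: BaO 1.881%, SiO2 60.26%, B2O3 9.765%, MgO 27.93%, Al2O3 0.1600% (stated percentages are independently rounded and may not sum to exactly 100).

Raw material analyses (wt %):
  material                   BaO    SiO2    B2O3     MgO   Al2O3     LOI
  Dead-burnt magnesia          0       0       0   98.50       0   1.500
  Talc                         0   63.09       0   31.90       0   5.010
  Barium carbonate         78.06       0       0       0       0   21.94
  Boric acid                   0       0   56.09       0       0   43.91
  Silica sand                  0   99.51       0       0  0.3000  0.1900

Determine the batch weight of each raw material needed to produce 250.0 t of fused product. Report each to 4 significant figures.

Mid-chain values appear, rounded to four significant digits, in the printout — all arithmetic maintains full precision at each step; each reported figure takes exactly one rounding; derived quantities (LOI, yield, the totals, the five compositions, net glass mass) are rebuilt from the batch weights per 250.0 t of glass in full precision exactly as printed in question or answer.
Per-oxide target masses for 250.0 t fused product:
  BaO: 1.881% × 250.0 = 4.702 t
  SiO2: 60.26% × 250.0 = 150.6 t
  B2O3: 9.765% × 250.0 = 24.41 t
  MgO: 27.93% × 250.0 = 69.82 t
  Al2O3: 0.1600% × 250.0 = 0.4000 t
Sums-versus-targets review working from each reported weight, for the quoted basis mass (target by target, the sums agree exact up to rounding of places):
  BaO: 6.024·0.7806 = 4.702 t (target 4.702 t)
  SiO2: 28.48·0.6309 + 133.3·0.9951 = 150.6 t (target 150.6 t)
  B2O3: 43.52·0.5609 = 24.41 t (target 24.41 t)
  MgO: 61.66·0.9850 + 28.48·0.3190 = 69.82 t (target 69.82 t)
  Al2O3: 133.3·0.003000 = 0.3999 t (target 0.4000 t)
Glass-mass closure: batch total minus LOI = 249.9 t (targets for the oxides total 250.0 t; the stated basis being 250.0 t — gaps are rounding artifacts).
Batch grand total — Σ batch = 273.0 t; loss to ignition Σ batch·LOI = 23.04 t; glass ÷ batch gives a yield of 91.56%.

Batch per 250.0 t fused product:
  Dead-burnt magnesia: 61.66 t
  Talc: 28.48 t
  Barium carbonate: 6.024 t
  Boric acid: 43.52 t
  Silica sand: 133.3 t
Total batch = 273.0 t; LOI loss = 23.04 t; yield = 91.56%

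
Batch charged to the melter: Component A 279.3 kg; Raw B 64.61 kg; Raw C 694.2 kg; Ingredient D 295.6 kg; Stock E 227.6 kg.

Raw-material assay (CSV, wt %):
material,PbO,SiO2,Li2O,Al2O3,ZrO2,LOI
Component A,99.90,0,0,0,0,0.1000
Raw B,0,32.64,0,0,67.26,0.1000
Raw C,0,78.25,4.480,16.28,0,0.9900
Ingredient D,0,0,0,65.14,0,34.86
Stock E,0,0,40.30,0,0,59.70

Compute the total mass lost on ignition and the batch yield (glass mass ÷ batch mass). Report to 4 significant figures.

LOI loss = 246.1 kg; glass = 1315 kg; yield = 84.24%

Intermediates are displayed with 4-significant-figure rounding on the page — all internal work keeps exact precision all the way through; each reported result undergoes a single rounding. All derived quantities are computed starting from the weights at 1315 kg of glass at full precision (totals, glass mass, the five compositions, the yield, LOI) as set out in the problem or answer text.
Loss on ignition, line by line:
  Component A: 279.3 × 0.001000 = 0.2793 kg
  Raw B: 64.61 × 0.001000 = 0.06461 kg
  Raw C: 694.2 × 0.009900 = 6.873 kg
  Ingredient D: 295.6 × 0.3486 = 103.0 kg
  Stock E: 227.6 × 0.5970 = 135.9 kg
Total LOI = 246.1 kg
Glass = batch − LOI = 1561 − 246.1 = 1315 kg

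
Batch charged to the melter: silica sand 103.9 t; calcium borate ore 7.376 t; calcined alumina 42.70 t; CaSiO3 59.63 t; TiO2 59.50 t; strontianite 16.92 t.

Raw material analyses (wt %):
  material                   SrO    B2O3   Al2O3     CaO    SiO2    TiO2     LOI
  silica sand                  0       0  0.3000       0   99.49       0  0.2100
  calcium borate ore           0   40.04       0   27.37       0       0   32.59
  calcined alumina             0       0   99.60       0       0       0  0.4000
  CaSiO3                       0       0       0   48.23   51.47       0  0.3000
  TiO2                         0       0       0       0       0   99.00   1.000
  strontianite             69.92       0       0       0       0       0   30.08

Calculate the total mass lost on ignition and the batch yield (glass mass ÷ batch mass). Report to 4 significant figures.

In-progress results are rounded off to 4 significant digits when quoted; the whole derivation runs at full precision at all times. Each reported value receives exactly one rounding; derived quantities, which include six oxide percentages, the yield, glass mass, LOI, totals, are recomputed at exact precision, exactly as printed in either problem or answer, from the weighed amounts on 281.4 t of glass.
Loss on ignition, line by line:
  silica sand: 103.9 × 0.002100 = 0.2182 t
  calcium borate ore: 7.376 × 0.3259 = 2.404 t
  calcined alumina: 42.70 × 0.004000 = 0.1708 t
  CaSiO3: 59.63 × 0.003000 = 0.1789 t
  TiO2: 59.50 × 0.01000 = 0.5950 t
  strontianite: 16.92 × 0.3008 = 5.090 t
Total LOI = 8.656 t
Glass = batch − LOI = 290.0 − 8.656 = 281.4 t

LOI loss = 8.656 t; glass = 281.4 t; yield = 97.02%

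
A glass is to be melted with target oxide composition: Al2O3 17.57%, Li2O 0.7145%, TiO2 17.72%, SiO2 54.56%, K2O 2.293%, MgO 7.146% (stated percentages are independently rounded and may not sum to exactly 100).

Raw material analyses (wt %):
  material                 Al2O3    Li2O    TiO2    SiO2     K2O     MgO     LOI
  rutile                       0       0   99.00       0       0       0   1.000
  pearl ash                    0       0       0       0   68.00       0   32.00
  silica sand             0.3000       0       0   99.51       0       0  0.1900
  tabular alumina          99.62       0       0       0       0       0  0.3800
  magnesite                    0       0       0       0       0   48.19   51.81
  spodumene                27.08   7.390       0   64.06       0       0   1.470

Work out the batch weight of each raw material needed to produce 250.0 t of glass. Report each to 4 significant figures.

Batch per 250.0 t glass:
  rutile: 44.75 t
  pearl ash: 8.430 t
  silica sand: 121.5 t
  tabular alumina: 37.16 t
  magnesite: 37.07 t
  spodumene: 24.17 t
Total batch = 273.1 t; LOI loss = 23.08 t; yield = 91.55%

Rounding to 4 significant figures applies to each working value as shown; all internal work runs at full precision through the solve. Each reported value includes exactly one rounding — all derived quantities are re-derived using the weight values on 250.0 t of glass in full float precision (the totals, LOI, six oxide percentages, yield, glass mass), as given in problem or answer.
The oxide mass targets at 250.0 t glass:
  Al2O3: 17.57% × 250.0 = 43.92 t
  Li2O: 0.7145% × 250.0 = 1.786 t
  TiO2: 17.72% × 250.0 = 44.30 t
  SiO2: 54.56% × 250.0 = 136.4 t
  K2O: 2.293% × 250.0 = 5.732 t
  MgO: 7.146% × 250.0 = 17.86 t
Balance tally, oxide-wise, per the reported batch figures, against the basis in use (every target is met by its sum net of answer rounding effects):
  Al2O3: 121.5·0.003000 + 37.16·0.9962 + 24.17·0.2708 = 43.93 t (target 43.92 t)
  Li2O: 24.17·0.07390 = 1.786 t (target 1.786 t)
  TiO2: 44.75·0.9900 = 44.30 t (target 44.30 t)
  SiO2: 121.5·0.9951 + 24.17·0.6406 = 136.4 t (target 136.4 t)
  K2O: 8.430·0.6800 = 5.732 t (target 5.732 t)
  MgO: 37.07·0.4819 = 17.86 t (target 17.86 t)
Consistency of the glass mass: the batch minus its LOI: 250.0 t (the Σ of target masses is 250.0 t; against the stated basis, 250.0 t — a pure rounding effect).
Batch grand total — Σ batch = 273.1 t; LOI removed, Σ of batch·LOI: 23.08 t; yield = glass ÷ total batch = 91.55%.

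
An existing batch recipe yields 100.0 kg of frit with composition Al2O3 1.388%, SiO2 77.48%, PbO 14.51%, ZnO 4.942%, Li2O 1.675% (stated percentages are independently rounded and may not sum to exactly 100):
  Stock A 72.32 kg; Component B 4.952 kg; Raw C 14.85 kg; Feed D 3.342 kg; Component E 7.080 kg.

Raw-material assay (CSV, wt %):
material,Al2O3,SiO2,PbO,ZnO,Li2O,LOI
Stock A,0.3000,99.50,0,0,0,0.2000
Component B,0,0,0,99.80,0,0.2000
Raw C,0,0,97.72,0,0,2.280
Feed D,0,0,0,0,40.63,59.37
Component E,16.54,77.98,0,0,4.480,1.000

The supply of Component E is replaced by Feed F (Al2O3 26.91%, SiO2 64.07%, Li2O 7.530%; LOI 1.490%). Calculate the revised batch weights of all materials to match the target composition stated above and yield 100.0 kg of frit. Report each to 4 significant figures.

Rounding to 4 significant digits governs each mid-chain value as printed. The whole derivation holds full float precision from first step to last. A single rounding produces every reported figure. Derived quantities are computed in full float precision (yield, LOI, five oxide percentages, totals, net glass mass) using the weight values at 100.0 kg of glass, as given in question or answer.
The oxide mass targets at 100.0 kg frit:
  Al2O3: 1.388% × 100.0 = 1.388 kg
  SiO2: 77.48% × 100.0 = 77.48 kg
  PbO: 14.51% × 100.0 = 14.51 kg
  ZnO: 4.942% × 100.0 = 4.942 kg
  Li2O: 1.675% × 100.0 = 1.675 kg
A balance pass over the oxides, with the batch weights as given, relative to the basis at hand (delivered sums recover each target net of answer rounding effects):
  Al2O3: 75.09·0.003000 + 4.321·0.2691 = 1.388 kg (target 1.388 kg)
  SiO2: 75.09·0.9950 + 4.321·0.6407 = 77.48 kg (target 77.48 kg)
  PbO: 14.85·0.9772 = 14.51 kg (target 14.51 kg)
  ZnO: 4.952·0.9980 = 4.942 kg (target 4.942 kg)
  Li2O: 3.322·0.4063 + 4.321·0.07530 = 1.675 kg (target 1.675 kg)
Auditing the glass mass value: batch total minus LOI = 100.0 kg (per-oxide target masses sum to 100.0 kg; with the basis standing at 100.0 kg — gaps are rounding artifacts).
Total batch = Σ batch = 102.5 kg; loss to ignition Σ batch·LOI = 2.535 kg; as yield: glass ÷ batch → 97.53%.

Revised batch per 100.0 kg frit:
  Stock A: 75.09 kg
  Component B: 4.952 kg
  Raw C: 14.85 kg
  Feed D: 3.322 kg
  Feed F: 4.321 kg
Total batch = 102.5 kg; LOI loss = 2.535 kg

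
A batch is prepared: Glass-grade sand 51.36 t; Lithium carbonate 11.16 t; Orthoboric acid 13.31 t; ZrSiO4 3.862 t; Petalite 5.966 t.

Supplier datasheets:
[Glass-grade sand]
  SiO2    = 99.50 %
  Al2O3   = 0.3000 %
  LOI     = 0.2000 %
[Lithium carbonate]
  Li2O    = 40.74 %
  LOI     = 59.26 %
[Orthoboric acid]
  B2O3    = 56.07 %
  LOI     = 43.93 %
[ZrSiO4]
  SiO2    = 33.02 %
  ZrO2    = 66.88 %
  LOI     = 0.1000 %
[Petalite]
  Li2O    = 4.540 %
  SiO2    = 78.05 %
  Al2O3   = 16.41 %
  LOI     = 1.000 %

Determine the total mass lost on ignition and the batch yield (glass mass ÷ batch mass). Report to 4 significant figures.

Values along the way are displayed, rounded to 4 significant digits, as written — every computation runs at full float precision throughout; a single rounding completes every reported number — all derived quantities are rebuilt from the weighed amounts per 73.03 t of glass in exact precision (five oxide percentages, glass mass, yield, the totals, LOI), precisely as stated by the problem or the answer.
Material-by-material LOI:
  Glass-grade sand: 51.36 × 0.002000 = 0.1027 t
  Lithium carbonate: 11.16 × 0.5926 = 6.613 t
  Orthoboric acid: 13.31 × 0.4393 = 5.847 t
  ZrSiO4: 3.862 × 0.001000 = 0.003862 t
  Petalite: 5.966 × 0.01000 = 0.05966 t
Total LOI = 12.63 t
Glass = batch − LOI = 85.66 − 12.63 = 73.03 t

LOI loss = 12.63 t; glass = 73.03 t; yield = 85.26%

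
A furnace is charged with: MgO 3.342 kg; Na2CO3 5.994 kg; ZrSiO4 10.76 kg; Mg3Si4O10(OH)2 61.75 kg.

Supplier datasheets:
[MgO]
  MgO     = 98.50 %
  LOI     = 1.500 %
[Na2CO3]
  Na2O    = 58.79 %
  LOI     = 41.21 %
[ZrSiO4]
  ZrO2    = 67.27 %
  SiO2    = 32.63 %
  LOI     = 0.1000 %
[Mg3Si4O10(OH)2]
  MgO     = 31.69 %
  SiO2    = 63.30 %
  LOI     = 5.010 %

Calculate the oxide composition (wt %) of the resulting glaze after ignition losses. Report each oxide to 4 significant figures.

Mid-chain values are shown rounded to four significant digits — every computation runs at full precision from start to finish — every reported figure is rounded only once — all derived quantities are rebuilt from the weighed amounts at 76.22 kg of glass at exact precision (four oxide percentages, totals, the yield, net glass mass, LOI) as given in question or answer.
Oxide masses out of the charge:
  Na2O: 5.994·0.5879 = 3.524 kg
  MgO: 3.342·0.9850 + 61.75·0.3169 = 22.86 kg
  ZrO2: 10.76·0.6727 = 7.238 kg
  SiO2: 10.76·0.3263 + 61.75·0.6330 = 42.60 kg
LOI: 3.342·0.01500 + 5.994·0.4121 + 10.76·0.001000 + 61.75·0.05010 = 5.625 kg
Glass = total batch minus LOI = 81.85 − 5.625 = 76.22 kg (matching Σ of the oxides)
oxide / glass × 100 gives the wt %

Glass mass = 76.22 kg (batch 81.85 − LOI 5.625).
Composition: Na2O 4.623%, MgO 29.99%, ZrO2 9.496%, SiO2 55.89%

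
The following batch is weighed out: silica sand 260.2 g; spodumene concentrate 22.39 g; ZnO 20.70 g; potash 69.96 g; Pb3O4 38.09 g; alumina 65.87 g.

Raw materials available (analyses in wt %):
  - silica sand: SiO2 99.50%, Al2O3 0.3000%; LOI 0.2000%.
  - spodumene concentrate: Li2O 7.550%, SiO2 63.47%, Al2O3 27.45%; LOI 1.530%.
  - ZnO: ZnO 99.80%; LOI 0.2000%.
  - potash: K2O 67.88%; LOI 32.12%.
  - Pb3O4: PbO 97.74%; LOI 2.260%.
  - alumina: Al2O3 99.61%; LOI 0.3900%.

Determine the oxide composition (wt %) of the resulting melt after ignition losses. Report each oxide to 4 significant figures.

The whole derivation carries full precision through the solve. In-progress results are displayed rounded to 4 significant figures. Each reported number takes a single rounding. All derived quantities, including the six compositions, LOI, the yield, net glass mass, the totals, are carried using the weight values per 452.7 g of glass in exact precision as given in question or answer.
What the batch supplies per oxide:
  Li2O: 22.39·0.07550 = 1.690 g
  SiO2: 260.2·0.9950 + 22.39·0.6347 = 273.1 g
  Al2O3: 260.2·0.003000 + 22.39·0.2745 + 65.87·0.9961 = 72.54 g
  PbO: 38.09·0.9774 = 37.23 g
  K2O: 69.96·0.6788 = 47.49 g
  ZnO: 20.70·0.9980 = 20.66 g
LOI: 260.2·0.002000 + 22.39·0.01530 + 20.70·0.002000 + 69.96·0.3212 + 38.09·0.02260 + 65.87·0.003900 = 24.49 g
Glass mass = batch − LOI = 477.2 − 24.49 = 452.7 g (consistent with Σ oxide mass)
each wt % is 100 × oxide ÷ glass

Glass mass = 452.7 g (batch 477.2 − LOI 24.49).
Composition: Li2O 0.3734%, SiO2 60.33%, Al2O3 16.02%, PbO 8.224%, K2O 10.49%, ZnO 4.563%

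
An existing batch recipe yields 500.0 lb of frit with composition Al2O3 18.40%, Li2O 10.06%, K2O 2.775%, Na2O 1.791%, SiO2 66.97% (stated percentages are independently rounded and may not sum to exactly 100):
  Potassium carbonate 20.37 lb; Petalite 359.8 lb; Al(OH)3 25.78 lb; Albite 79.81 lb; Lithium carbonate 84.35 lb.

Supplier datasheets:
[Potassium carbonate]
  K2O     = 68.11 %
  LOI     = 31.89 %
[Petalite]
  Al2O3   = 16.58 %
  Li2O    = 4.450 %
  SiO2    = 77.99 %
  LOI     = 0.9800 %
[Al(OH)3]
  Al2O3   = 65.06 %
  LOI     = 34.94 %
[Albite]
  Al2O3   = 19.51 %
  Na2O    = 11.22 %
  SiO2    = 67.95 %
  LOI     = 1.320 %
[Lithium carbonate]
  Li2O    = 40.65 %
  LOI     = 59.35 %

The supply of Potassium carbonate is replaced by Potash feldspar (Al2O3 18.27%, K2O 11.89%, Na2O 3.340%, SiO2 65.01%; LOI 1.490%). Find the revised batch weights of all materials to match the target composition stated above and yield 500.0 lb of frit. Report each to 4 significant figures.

Revised batch per 500.0 lb frit:
  Potash feldspar: 116.7 lb
  Petalite: 292.8 lb
  Al(OH)3: 20.50 lb
  Albite: 45.07 lb
  Lithium carbonate: 91.69 lb
Total batch = 566.8 lb; LOI loss = 66.78 lb

All internal work holds full float precision in all steps — mid-chain values appear with 4-significant-digit rounding on the page. Every reported value is rounded exactly once — all derived quantities (glass mass, ignition loss, the yield, five oxide percentages, the totals) are re-derived in exact precision from the batch weights for 500.0 lb of glass, exactly as printed in problem or answer.
Oxide-by-oxide targets in 500.0 lb frit:
  Al2O3: 18.40% × 500.0 = 92.00 lb
  Li2O: 10.06% × 500.0 = 50.30 lb
  K2O: 2.775% × 500.0 = 13.88 lb
  Na2O: 1.791% × 500.0 = 8.955 lb
  SiO2: 66.97% × 500.0 = 334.8 lb
Sums-versus-targets review using the reported weights, under the basis named above (each sum matches its target mass inside rounding margins):
  Al2O3: 116.7·0.1827 + 292.8·0.1658 + 20.50·0.6506 + 45.07·0.1951 = 92.00 lb (target 92.00 lb)
  Li2O: 292.8·0.04450 + 91.69·0.4065 = 50.30 lb (target 50.30 lb)
  K2O: 116.7·0.1189 = 13.88 lb (target 13.88 lb)
  Na2O: 116.7·0.03340 + 45.07·0.1122 = 8.955 lb (target 8.955 lb)
  SiO2: 116.7·0.6501 + 292.8·0.7799 + 45.07·0.6795 = 334.8 lb (target 334.8 lb)
The glass-mass cross-check: the batch minus its LOI: 500.0 lb (the Σ of target masses is 500.0 lb; the stated basis being 500.0 lb — a pure rounding effect).
Total batch = Σ batch = 566.8 lb; LOI loss = Σ batch·LOI = 66.78 lb; the yield ratio, glass ÷ batch: 88.22%.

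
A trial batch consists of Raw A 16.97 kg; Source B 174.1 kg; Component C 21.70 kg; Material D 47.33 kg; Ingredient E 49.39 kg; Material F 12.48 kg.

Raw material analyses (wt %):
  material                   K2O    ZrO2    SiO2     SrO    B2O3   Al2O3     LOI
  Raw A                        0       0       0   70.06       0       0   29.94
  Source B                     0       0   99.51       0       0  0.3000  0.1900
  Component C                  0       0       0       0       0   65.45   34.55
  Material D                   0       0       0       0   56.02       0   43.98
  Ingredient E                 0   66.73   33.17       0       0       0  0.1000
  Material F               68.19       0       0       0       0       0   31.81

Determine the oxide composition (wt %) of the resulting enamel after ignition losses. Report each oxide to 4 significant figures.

Glass mass = 284.2 kg (batch 322.0 − LOI 37.74).
Composition: K2O 2.994%, ZrO2 11.60%, SiO2 66.72%, SrO 4.183%, B2O3 9.329%, Al2O3 5.181%

All internal work carries exact precision from first step to last — rounding to 4 significant figures applies to each intermediate as shown; a single rounding yields each reported figure — all derived quantities, including the six compositions, totals, the yield, ignition loss, glass mass, are computed starting from the weights for 284.2 kg of glass at full float precision, exactly as shown in the problem or answer text.
Mass of each oxide from the mix:
  K2O: 12.48·0.6819 = 8.510 kg
  ZrO2: 49.39·0.6673 = 32.96 kg
  SiO2: 174.1·0.9951 + 49.39·0.3317 = 189.6 kg
  SrO: 16.97·0.7006 = 11.89 kg
  B2O3: 47.33·0.5602 = 26.51 kg
  Al2O3: 174.1·0.003000 + 21.70·0.6545 = 14.72 kg
LOI: 16.97·0.2994 + 174.1·0.001900 + 21.70·0.3455 + 47.33·0.4398 + 49.39·0.001000 + 12.48·0.3181 = 37.74 kg
Resulting glass, batch − LOI: 322.0 − 37.74 = 284.2 kg (= Σ oxide masses)
oxide / glass × 100 gives the wt %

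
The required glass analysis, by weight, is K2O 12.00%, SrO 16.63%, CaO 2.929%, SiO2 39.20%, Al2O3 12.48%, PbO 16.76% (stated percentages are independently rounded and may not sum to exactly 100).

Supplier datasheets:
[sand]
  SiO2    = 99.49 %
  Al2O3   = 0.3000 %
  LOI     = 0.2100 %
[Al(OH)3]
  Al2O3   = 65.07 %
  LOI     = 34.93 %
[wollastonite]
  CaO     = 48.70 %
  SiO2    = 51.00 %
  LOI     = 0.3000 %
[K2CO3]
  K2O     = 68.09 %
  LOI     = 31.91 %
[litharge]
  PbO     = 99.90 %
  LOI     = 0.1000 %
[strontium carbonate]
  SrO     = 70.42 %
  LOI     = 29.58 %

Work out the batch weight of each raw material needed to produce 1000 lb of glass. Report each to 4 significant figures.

All internal work maintains full float precision all the way through. In-progress results appear, with 4-significant-digit rounding, in the working — every reported figure is rounded a single time; the derived quantities, including net glass mass, LOI, six oxide percentages, yield, the totals, are rebuilt starting from the weights per 1000 lb of glass at full float precision exactly as shown in the question or the answer.
Oxide-by-oxide targets in 1000 lb glass:
  K2O: 12.00% × 1000 = 120.0 lb
  SrO: 16.63% × 1000 = 166.3 lb
  CaO: 2.929% × 1000 = 29.29 lb
  SiO2: 39.20% × 1000 = 392.0 lb
  Al2O3: 12.48% × 1000 = 124.8 lb
  PbO: 16.76% × 1000 = 167.6 lb
Balance tally, oxide-wise, on the weights just shown, at the basis given (oxide sums agree with the targets given rounding of the digits):
  K2O: 176.2·0.6809 = 120.0 lb (target 120.0 lb)
  SrO: 236.2·0.7042 = 166.3 lb (target 166.3 lb)
  CaO: 60.14·0.4870 = 29.29 lb (target 29.29 lb)
  SiO2: 363.2·0.9949 + 60.14·0.5100 = 392.0 lb (target 392.0 lb)
  Al2O3: 363.2·0.003000 + 190.1·0.6507 = 124.8 lb (target 124.8 lb)
  PbO: 167.8·0.9990 = 167.6 lb (target 167.6 lb)
Auditing the glass mass value: net batch after ignition = 1000 lb (oxide target masses add up to 1000 lb; the stated basis being 1000 lb — a pure rounding effect).
Batch grand total — Σ batch = 1194 lb; LOI loss = Σ batch·LOI = 193.6 lb; as yield: glass ÷ batch → 83.78%.

Batch per 1000 lb glass:
  sand: 363.2 lb
  Al(OH)3: 190.1 lb
  wollastonite: 60.14 lb
  K2CO3: 176.2 lb
  litharge: 167.8 lb
  strontium carbonate: 236.2 lb
Total batch = 1194 lb; LOI loss = 193.6 lb; yield = 83.78%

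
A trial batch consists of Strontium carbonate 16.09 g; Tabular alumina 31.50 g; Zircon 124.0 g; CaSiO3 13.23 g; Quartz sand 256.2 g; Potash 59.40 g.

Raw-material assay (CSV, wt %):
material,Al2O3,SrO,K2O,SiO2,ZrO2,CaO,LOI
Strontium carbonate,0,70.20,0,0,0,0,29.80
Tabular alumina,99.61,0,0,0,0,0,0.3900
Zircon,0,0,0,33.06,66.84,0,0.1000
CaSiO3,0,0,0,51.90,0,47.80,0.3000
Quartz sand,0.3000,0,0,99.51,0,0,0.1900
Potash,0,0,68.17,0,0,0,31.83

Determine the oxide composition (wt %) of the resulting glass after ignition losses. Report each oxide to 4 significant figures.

The whole derivation holds exact precision end to end; intermediates are shown rounded to four significant digits on the page; each reported result is rounded once only; the derived quantities, which include totals, net glass mass, LOI, six oxide percentages, the yield, are recomputed in full precision, as given in the question or the answer, using the weight values at 475.9 g of glass.
What the batch supplies per oxide:
  Al2O3: 31.50·0.9961 + 256.2·0.003000 = 32.15 g
  SrO: 16.09·0.7020 = 11.30 g
  K2O: 59.40·0.6817 = 40.49 g
  SiO2: 124.0·0.3306 + 13.23·0.5190 + 256.2·0.9951 = 302.8 g
  ZrO2: 124.0·0.6684 = 82.88 g
  CaO: 13.23·0.4780 = 6.324 g
LOI: 16.09·0.2980 + 31.50·0.003900 + 124.0·0.001000 + 13.23·0.003000 + 256.2·0.001900 + 59.40·0.3183 = 24.48 g
Net of LOI, the glass mass = 500.4 − 24.48 = 475.9 g (= the summed oxide contributions)
each wt % is 100 × oxide ÷ glass

Glass mass = 475.9 g (batch 500.4 − LOI 24.48).
Composition: Al2O3 6.754%, SrO 2.373%, K2O 8.508%, SiO2 63.62%, ZrO2 17.41%, CaO 1.329%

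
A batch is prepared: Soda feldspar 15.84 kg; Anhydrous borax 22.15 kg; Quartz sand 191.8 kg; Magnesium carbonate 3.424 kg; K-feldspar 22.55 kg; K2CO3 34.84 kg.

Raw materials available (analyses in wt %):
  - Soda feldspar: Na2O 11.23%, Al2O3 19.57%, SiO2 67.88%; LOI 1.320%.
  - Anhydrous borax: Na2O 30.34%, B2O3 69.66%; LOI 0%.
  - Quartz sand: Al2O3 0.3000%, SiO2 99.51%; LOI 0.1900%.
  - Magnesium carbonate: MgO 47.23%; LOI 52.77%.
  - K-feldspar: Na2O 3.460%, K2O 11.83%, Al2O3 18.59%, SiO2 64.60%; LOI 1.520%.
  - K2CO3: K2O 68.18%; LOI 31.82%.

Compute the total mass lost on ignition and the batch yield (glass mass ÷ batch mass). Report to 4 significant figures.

LOI loss = 13.81 kg; glass = 276.8 kg; yield = 95.25%

Mid-chain values are displayed rounded to 4 significant digits as written; each numeric step runs at full float precision from start to finish — exactly one rounding goes into each reported figure. Derived quantities (net glass mass, ignition loss, yield, the six compositions, the totals) are re-derived starting from the weights for 276.8 kg of glass in full float precision, as they appear in the problem or the answer.
Loss on ignition, line by line:
  Soda feldspar: 15.84 × 0.01320 = 0.2091 kg
  Anhydrous borax: 22.15 × 0 = 0 kg
  Quartz sand: 191.8 × 0.001900 = 0.3644 kg
  Magnesium carbonate: 3.424 × 0.5277 = 1.807 kg
  K-feldspar: 22.55 × 0.01520 = 0.3428 kg
  K2CO3: 34.84 × 0.3182 = 11.09 kg
Total LOI = 13.81 kg
Glass = batch − LOI = 290.6 − 13.81 = 276.8 kg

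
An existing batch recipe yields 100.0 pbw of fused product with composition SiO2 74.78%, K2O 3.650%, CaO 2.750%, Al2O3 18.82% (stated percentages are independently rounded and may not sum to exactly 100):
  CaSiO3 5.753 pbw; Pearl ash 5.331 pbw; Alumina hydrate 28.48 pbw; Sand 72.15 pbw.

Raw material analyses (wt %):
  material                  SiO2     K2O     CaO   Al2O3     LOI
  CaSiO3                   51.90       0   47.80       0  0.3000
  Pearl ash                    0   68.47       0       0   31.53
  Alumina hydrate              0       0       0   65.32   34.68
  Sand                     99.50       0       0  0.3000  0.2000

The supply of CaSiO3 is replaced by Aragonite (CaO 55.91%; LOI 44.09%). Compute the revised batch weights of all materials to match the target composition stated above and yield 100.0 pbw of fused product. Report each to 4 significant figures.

Revised batch per 100.0 pbw fused product:
  Aragonite: 4.919 pbw
  Pearl ash: 5.331 pbw
  Alumina hydrate: 28.47 pbw
  Sand: 75.16 pbw
Total batch = 113.9 pbw; LOI loss = 13.87 pbw

The whole derivation runs at full float precision at all times — working values are shown, rounded to 4 significant figures, on the page; every reported figure includes exactly one rounding; the derived quantities, which include ignition loss, net glass mass, four oxide percentages, the yield, totals, are computed in exact precision, as they appear in the problem or the answer, from the weighed amounts at 100.0 pbw of glass.
Target oxide masses per 100.0 pbw fused product:
  SiO2: 74.78% × 100.0 = 74.78 pbw
  K2O: 3.650% × 100.0 = 3.650 pbw
  CaO: 2.750% × 100.0 = 2.750 pbw
  Al2O3: 18.82% × 100.0 = 18.82 pbw
Checking each oxide sum on the weights just shown, versus the basis set out (sum by sum, the targets are met given rounding of the digits):
  SiO2: 75.16·0.9950 = 74.78 pbw (target 74.78 pbw)
  K2O: 5.331·0.6847 = 3.650 pbw (target 3.650 pbw)
  CaO: 4.919·0.5591 = 2.750 pbw (target 2.750 pbw)
  Al2O3: 28.47·0.6532 + 75.16·0.003000 = 18.82 pbw (target 18.82 pbw)
Consistency of the glass mass: total charge less LOI = 100.0 pbw (the Σ of target masses is 100.0 pbw; with the basis standing at 100.0 pbw — rounding explains the deltas).
Adding the batch up: Σ batch = 113.9 pbw; loss to ignition Σ batch·LOI = 13.87 pbw; yield: glass divided by total = 87.82%.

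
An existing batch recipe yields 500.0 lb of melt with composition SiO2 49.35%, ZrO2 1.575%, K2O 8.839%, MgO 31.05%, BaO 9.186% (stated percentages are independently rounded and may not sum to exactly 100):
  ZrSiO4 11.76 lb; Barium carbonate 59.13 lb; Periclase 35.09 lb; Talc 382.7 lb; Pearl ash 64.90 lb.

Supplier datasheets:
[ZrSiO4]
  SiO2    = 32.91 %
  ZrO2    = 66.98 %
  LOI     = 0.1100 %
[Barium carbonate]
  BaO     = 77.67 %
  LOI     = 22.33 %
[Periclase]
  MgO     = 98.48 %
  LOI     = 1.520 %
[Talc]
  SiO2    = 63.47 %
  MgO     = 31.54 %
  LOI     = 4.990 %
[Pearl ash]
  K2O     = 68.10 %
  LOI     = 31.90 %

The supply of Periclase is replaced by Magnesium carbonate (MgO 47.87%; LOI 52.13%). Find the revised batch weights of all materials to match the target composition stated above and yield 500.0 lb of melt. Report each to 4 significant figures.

The whole derivation runs at full precision in every operation; the intermediate values are shown (rounded to 4 significant figures) between the steps. A single rounding finalizes each reported figure — derived quantities (five oxide percentages, net glass mass, totals, LOI, yield) are re-derived at full float precision starting from the weights for 500.0 lb of glass, as set out in the problem or the answer.
The oxide mass targets at 500.0 lb melt:
  SiO2: 49.35% × 500.0 = 246.8 lb
  ZrO2: 1.575% × 500.0 = 7.875 lb
  K2O: 8.839% × 500.0 = 44.20 lb
  MgO: 31.05% × 500.0 = 155.2 lb
  BaO: 9.186% × 500.0 = 45.93 lb
Checking each oxide sum applying the batch weights above, for the quoted basis mass (every target is met by its sum net of answer rounding effects):
  SiO2: 11.76·0.3291 + 382.7·0.6347 = 246.8 lb (target 246.8 lb)
  ZrO2: 11.76·0.6698 = 7.877 lb (target 7.875 lb)
  K2O: 64.90·0.6810 = 44.20 lb (target 44.20 lb)
  MgO: 72.19·0.4787 + 382.7·0.3154 = 155.3 lb (target 155.2 lb)
  BaO: 59.13·0.7767 = 45.93 lb (target 45.93 lb)
Glass-mass closure: Σ batch − LOI loss = 500.0 lb (targets for the oxides total 500.0 lb; basis as stated: 500.0 lb — rounding explains the deltas).
Batch total: Σ batch = 590.7 lb; LOI loss = Σ batch·LOI = 90.65 lb; yield, glass over the total, = 84.65%.

Revised batch per 500.0 lb melt:
  ZrSiO4: 11.76 lb
  Barium carbonate: 59.13 lb
  Magnesium carbonate: 72.19 lb
  Talc: 382.7 lb
  Pearl ash: 64.90 lb
Total batch = 590.7 lb; LOI loss = 90.65 lb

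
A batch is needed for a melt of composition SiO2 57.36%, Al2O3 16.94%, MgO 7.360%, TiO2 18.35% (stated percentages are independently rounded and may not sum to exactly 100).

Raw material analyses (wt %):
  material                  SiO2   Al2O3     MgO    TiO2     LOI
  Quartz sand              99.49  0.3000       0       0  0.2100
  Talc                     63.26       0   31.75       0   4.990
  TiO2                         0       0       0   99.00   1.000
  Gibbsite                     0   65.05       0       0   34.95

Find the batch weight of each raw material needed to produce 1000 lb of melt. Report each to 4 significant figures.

Batch per 1000 lb melt:
  Quartz sand: 429.1 lb
  Talc: 231.8 lb
  TiO2: 185.4 lb
  Gibbsite: 258.4 lb
Total batch = 1105 lb; LOI loss = 104.6 lb; yield = 90.53%

Rounding to 4 significant digits extends to each in-between result as shown — the whole derivation holds full precision at each step; every reported result carries a single rounding; all derived quantities (glass mass, yield, LOI, the totals, four oxide percentages) are computed using the weight values per 1000 lb of glass at exact precision, exactly as shown in either problem or answer.
Oxide-by-oxide targets in 1000 lb melt:
  SiO2: 57.36% × 1000 = 573.6 lb
  Al2O3: 16.94% × 1000 = 169.4 lb
  MgO: 7.360% × 1000 = 73.60 lb
  TiO2: 18.35% × 1000 = 183.5 lb
Oxide-by-oxide audit using the reported weights, under the basis named above (every target is met by its sum once rounding is allowed for):
  SiO2: 429.1·0.9949 + 231.8·0.6326 = 573.5 lb (target 573.6 lb)
  Al2O3: 429.1·0.003000 + 258.4·0.6505 = 169.4 lb (target 169.4 lb)
  MgO: 231.8·0.3175 = 73.60 lb (target 73.60 lb)
  TiO2: 185.4·0.9900 = 183.5 lb (target 183.5 lb)
Consistency of the glass mass: batch Σ − ignition loss = 1000 lb (the targets, summed, come to 1000 lb; with the basis standing at 1000 lb — gaps are rounding artifacts).
Adding the batch up: Σ batch = 1105 lb; the LOI term Σ batch·LOI equals 104.6 lb; yield, glass over the total, = 90.53%.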